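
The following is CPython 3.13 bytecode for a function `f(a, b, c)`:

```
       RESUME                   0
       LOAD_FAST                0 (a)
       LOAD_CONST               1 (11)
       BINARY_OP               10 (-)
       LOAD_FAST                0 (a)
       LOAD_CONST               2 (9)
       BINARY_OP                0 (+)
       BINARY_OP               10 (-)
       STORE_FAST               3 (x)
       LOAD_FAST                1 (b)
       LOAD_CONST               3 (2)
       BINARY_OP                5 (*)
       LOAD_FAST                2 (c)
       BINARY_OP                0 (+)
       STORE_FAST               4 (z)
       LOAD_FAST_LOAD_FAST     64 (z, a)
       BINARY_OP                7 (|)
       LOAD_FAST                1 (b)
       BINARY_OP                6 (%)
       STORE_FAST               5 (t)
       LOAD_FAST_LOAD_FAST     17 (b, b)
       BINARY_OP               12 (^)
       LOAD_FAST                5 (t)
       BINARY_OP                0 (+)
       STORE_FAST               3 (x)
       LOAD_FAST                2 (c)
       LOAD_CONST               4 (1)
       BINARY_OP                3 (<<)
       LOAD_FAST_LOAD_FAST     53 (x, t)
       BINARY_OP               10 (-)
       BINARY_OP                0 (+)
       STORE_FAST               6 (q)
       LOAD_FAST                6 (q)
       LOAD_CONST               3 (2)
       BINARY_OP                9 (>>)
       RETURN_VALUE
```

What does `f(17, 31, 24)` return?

LOAD_FAST a → push 17. Stack: [17]
LOAD_CONST → push 11. Stack: [17, 11]
BINARY_OP - → 17 - 11 = 6. Stack: [6]
LOAD_FAST a → push 17. Stack: [6, 17]
LOAD_CONST → push 9. Stack: [6, 17, 9]
BINARY_OP + → 17 + 9 = 26. Stack: [6, 26]
BINARY_OP - → 6 - 26 = -20. Stack: [-20]
STORE_FAST x → x=-20. Stack: []
LOAD_FAST b → push 31. Stack: [31]
LOAD_CONST → push 2. Stack: [31, 2]
BINARY_OP * → 31 * 2 = 62. Stack: [62]
LOAD_FAST c → push 24. Stack: [62, 24]
BINARY_OP + → 62 + 24 = 86. Stack: [86]
STORE_FAST z → z=86. Stack: []
LOAD_FAST_LOAD_FAST z,a → push 86,17. Stack: [86, 17]
BINARY_OP | → 86 | 17 = 87. Stack: [87]
LOAD_FAST b → push 31. Stack: [87, 31]
BINARY_OP % → 87 % 31 = 25. Stack: [25]
STORE_FAST t → t=25. Stack: []
LOAD_FAST_LOAD_FAST b,b → push 31,31. Stack: [31, 31]
BINARY_OP ^ → 31 ^ 31 = 0. Stack: [0]
LOAD_FAST t → push 25. Stack: [0, 25]
BINARY_OP + → 0 + 25 = 25. Stack: [25]
STORE_FAST x → x=25. Stack: []
LOAD_FAST c → push 24. Stack: [24]
LOAD_CONST → push 1. Stack: [24, 1]
BINARY_OP << → 24 << 1 = 48. Stack: [48]
LOAD_FAST_LOAD_FAST x,t → push 25,25. Stack: [48, 25, 25]
BINARY_OP - → 25 - 25 = 0. Stack: [48, 0]
BINARY_OP + → 48 + 0 = 48. Stack: [48]
STORE_FAST q → q=48. Stack: []
LOAD_FAST q → push 48. Stack: [48]
LOAD_CONST → push 2. Stack: [48, 2]
BINARY_OP >> → 48 >> 2 = 12. Stack: [12]
RETURN_VALUE → return 12.

12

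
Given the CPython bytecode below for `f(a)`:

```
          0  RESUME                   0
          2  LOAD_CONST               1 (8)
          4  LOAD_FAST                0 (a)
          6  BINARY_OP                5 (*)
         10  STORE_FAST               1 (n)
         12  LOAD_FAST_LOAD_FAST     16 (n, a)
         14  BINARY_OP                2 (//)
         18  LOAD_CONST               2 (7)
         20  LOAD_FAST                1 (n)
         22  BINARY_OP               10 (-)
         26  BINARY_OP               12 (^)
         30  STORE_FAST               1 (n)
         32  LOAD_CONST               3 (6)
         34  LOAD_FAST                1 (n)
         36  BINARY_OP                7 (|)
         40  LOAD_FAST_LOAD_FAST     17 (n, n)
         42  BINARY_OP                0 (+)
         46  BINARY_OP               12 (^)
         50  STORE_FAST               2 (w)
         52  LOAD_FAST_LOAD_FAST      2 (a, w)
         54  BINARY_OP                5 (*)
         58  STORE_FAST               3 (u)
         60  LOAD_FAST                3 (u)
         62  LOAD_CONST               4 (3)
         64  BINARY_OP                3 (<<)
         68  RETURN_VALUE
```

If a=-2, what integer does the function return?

-528

LOAD_CONST → push 8. Stack: [8]
LOAD_FAST a → push -2. Stack: [8, -2]
BINARY_OP * → 8 * -2 = -16. Stack: [-16]
STORE_FAST n → n=-16. Stack: []
LOAD_FAST_LOAD_FAST n,a → push -16,-2. Stack: [-16, -2]
BINARY_OP // → -16 // -2 = 8. Stack: [8]
LOAD_CONST → push 7. Stack: [8, 7]
LOAD_FAST n → push -16. Stack: [8, 7, -16]
BINARY_OP - → 7 - -16 = 23. Stack: [8, 23]
BINARY_OP ^ → 8 ^ 23 = 31. Stack: [31]
STORE_FAST n → n=31. Stack: []
LOAD_CONST → push 6. Stack: [6]
LOAD_FAST n → push 31. Stack: [6, 31]
BINARY_OP | → 6 | 31 = 31. Stack: [31]
LOAD_FAST_LOAD_FAST n,n → push 31,31. Stack: [31, 31, 31]
BINARY_OP + → 31 + 31 = 62. Stack: [31, 62]
BINARY_OP ^ → 31 ^ 62 = 33. Stack: [33]
STORE_FAST w → w=33. Stack: []
LOAD_FAST_LOAD_FAST a,w → push -2,33. Stack: [-2, 33]
BINARY_OP * → -2 * 33 = -66. Stack: [-66]
STORE_FAST u → u=-66. Stack: []
LOAD_FAST u → push -66. Stack: [-66]
LOAD_CONST → push 3. Stack: [-66, 3]
BINARY_OP << → -66 << 3 = -528. Stack: [-528]
RETURN_VALUE → return -528.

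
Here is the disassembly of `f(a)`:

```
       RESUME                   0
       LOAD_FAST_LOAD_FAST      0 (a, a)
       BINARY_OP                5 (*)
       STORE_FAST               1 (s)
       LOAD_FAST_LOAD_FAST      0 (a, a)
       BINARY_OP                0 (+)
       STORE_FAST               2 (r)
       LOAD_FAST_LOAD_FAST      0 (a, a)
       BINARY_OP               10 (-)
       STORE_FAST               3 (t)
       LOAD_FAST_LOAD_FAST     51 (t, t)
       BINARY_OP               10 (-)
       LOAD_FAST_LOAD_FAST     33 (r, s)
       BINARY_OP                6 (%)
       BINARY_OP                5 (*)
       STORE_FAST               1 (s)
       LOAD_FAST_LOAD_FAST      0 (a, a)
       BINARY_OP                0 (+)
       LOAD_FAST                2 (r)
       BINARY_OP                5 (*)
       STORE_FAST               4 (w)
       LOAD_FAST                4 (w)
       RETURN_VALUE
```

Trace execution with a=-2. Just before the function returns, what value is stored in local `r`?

-4

LOAD_FAST_LOAD_FAST a,a → push -2,-2. Stack: [-2, -2]
BINARY_OP * → -2 * -2 = 4. Stack: [4]
STORE_FAST s → s=4. Stack: []
LOAD_FAST_LOAD_FAST a,a → push -2,-2. Stack: [-2, -2]
BINARY_OP + → -2 + -2 = -4. Stack: [-4]
STORE_FAST r → r=-4. Stack: []
LOAD_FAST_LOAD_FAST a,a → push -2,-2. Stack: [-2, -2]
BINARY_OP - → -2 - -2 = 0. Stack: [0]
STORE_FAST t → t=0. Stack: []
LOAD_FAST_LOAD_FAST t,t → push 0,0. Stack: [0, 0]
BINARY_OP - → 0 - 0 = 0. Stack: [0]
LOAD_FAST_LOAD_FAST r,s → push -4,4. Stack: [0, -4, 4]
BINARY_OP % → -4 % 4 = 0. Stack: [0, 0]
BINARY_OP * → 0 * 0 = 0. Stack: [0]
STORE_FAST s → s=0. Stack: []
LOAD_FAST_LOAD_FAST a,a → push -2,-2. Stack: [-2, -2]
BINARY_OP + → -2 + -2 = -4. Stack: [-4]
LOAD_FAST r → push -4. Stack: [-4, -4]
BINARY_OP * → -4 * -4 = 16. Stack: [16]
STORE_FAST w → w=16. Stack: []
LOAD_FAST w → push 16. Stack: [16]
RETURN_VALUE → return 16.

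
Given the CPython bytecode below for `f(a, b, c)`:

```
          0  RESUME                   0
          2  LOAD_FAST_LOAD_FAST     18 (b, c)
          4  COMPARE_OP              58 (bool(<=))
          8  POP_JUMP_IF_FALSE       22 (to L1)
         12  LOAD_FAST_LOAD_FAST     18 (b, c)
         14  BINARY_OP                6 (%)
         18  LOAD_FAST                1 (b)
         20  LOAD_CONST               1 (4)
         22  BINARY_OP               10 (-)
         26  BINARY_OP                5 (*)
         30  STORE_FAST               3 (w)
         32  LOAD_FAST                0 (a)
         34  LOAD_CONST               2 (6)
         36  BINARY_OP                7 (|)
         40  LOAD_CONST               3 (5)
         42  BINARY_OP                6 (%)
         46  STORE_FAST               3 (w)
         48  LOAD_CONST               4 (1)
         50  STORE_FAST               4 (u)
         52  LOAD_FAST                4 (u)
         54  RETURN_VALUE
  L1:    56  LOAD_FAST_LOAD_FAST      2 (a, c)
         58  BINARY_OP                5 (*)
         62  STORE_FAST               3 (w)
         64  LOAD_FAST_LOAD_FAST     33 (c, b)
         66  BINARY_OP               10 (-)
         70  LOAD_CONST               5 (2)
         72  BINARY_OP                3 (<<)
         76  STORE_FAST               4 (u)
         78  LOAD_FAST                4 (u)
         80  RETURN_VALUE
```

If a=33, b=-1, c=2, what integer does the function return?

LOAD_FAST_LOAD_FAST b,c → push -1,2. Stack: [-1, 2]
COMPARE_OP bool(<=) → -1 vs 2 = True. Stack: [True]
POP_JUMP_IF_FALSE → pop True; no jump. Stack: []
LOAD_FAST_LOAD_FAST b,c → push -1,2. Stack: [-1, 2]
BINARY_OP % → -1 % 2 = 1. Stack: [1]
LOAD_FAST b → push -1. Stack: [1, -1]
LOAD_CONST → push 4. Stack: [1, -1, 4]
BINARY_OP - → -1 - 4 = -5. Stack: [1, -5]
BINARY_OP * → 1 * -5 = -5. Stack: [-5]
STORE_FAST w → w=-5. Stack: []
LOAD_FAST a → push 33. Stack: [33]
LOAD_CONST → push 6. Stack: [33, 6]
BINARY_OP | → 33 | 6 = 39. Stack: [39]
LOAD_CONST → push 5. Stack: [39, 5]
BINARY_OP % → 39 % 5 = 4. Stack: [4]
STORE_FAST w → w=4. Stack: []
LOAD_CONST → push 1. Stack: [1]
STORE_FAST u → u=1. Stack: []
LOAD_FAST u → push 1. Stack: [1]
RETURN_VALUE → return 1.

1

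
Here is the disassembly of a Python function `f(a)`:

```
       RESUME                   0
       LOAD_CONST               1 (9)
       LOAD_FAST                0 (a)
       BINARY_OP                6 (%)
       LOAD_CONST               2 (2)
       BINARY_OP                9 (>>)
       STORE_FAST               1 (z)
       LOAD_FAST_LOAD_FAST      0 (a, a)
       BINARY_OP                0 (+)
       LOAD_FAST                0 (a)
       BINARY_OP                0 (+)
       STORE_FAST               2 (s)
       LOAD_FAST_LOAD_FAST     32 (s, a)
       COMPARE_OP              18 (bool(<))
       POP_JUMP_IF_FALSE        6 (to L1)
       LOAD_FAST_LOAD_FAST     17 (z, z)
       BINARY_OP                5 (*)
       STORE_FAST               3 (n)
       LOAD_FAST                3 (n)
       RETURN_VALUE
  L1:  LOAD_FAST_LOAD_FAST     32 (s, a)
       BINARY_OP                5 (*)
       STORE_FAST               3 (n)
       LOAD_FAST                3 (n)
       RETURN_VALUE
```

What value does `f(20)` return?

1200

LOAD_CONST → push 9. Stack: [9]
LOAD_FAST a → push 20. Stack: [9, 20]
BINARY_OP % → 9 % 20 = 9. Stack: [9]
LOAD_CONST → push 2. Stack: [9, 2]
BINARY_OP >> → 9 >> 2 = 2. Stack: [2]
STORE_FAST z → z=2. Stack: []
LOAD_FAST_LOAD_FAST a,a → push 20,20. Stack: [20, 20]
BINARY_OP + → 20 + 20 = 40. Stack: [40]
LOAD_FAST a → push 20. Stack: [40, 20]
BINARY_OP + → 40 + 20 = 60. Stack: [60]
STORE_FAST s → s=60. Stack: []
LOAD_FAST_LOAD_FAST s,a → push 60,20. Stack: [60, 20]
COMPARE_OP bool(<) → 60 vs 20 = False. Stack: [False]
POP_JUMP_IF_FALSE → pop False; jump. Stack: []
LOAD_FAST_LOAD_FAST s,a → push 60,20. Stack: [60, 20]
BINARY_OP * → 60 * 20 = 1200. Stack: [1200]
STORE_FAST n → n=1200. Stack: []
LOAD_FAST n → push 1200. Stack: [1200]
RETURN_VALUE → return 1200.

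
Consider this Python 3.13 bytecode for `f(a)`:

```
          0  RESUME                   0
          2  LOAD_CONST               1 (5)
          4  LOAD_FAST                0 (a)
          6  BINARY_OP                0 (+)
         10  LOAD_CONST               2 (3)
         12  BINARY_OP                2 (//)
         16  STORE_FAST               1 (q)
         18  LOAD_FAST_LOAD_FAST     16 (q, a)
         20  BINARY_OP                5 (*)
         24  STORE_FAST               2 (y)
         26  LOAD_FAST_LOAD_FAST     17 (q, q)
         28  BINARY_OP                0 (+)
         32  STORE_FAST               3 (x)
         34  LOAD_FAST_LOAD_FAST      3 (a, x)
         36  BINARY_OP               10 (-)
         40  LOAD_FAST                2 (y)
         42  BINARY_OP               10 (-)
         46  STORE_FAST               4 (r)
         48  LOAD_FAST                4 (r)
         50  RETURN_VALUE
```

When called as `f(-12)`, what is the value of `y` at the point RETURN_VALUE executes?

LOAD_CONST → push 5. Stack: [5]
LOAD_FAST a → push -12. Stack: [5, -12]
BINARY_OP + → 5 + -12 = -7. Stack: [-7]
LOAD_CONST → push 3. Stack: [-7, 3]
BINARY_OP // → -7 // 3 = -3. Stack: [-3]
STORE_FAST q → q=-3. Stack: []
LOAD_FAST_LOAD_FAST q,a → push -3,-12. Stack: [-3, -12]
BINARY_OP * → -3 * -12 = 36. Stack: [36]
STORE_FAST y → y=36. Stack: []
LOAD_FAST_LOAD_FAST q,q → push -3,-3. Stack: [-3, -3]
BINARY_OP + → -3 + -3 = -6. Stack: [-6]
STORE_FAST x → x=-6. Stack: []
LOAD_FAST_LOAD_FAST a,x → push -12,-6. Stack: [-12, -6]
BINARY_OP - → -12 - -6 = -6. Stack: [-6]
LOAD_FAST y → push 36. Stack: [-6, 36]
BINARY_OP - → -6 - 36 = -42. Stack: [-42]
STORE_FAST r → r=-42. Stack: []
LOAD_FAST r → push -42. Stack: [-42]
RETURN_VALUE → return -42.

36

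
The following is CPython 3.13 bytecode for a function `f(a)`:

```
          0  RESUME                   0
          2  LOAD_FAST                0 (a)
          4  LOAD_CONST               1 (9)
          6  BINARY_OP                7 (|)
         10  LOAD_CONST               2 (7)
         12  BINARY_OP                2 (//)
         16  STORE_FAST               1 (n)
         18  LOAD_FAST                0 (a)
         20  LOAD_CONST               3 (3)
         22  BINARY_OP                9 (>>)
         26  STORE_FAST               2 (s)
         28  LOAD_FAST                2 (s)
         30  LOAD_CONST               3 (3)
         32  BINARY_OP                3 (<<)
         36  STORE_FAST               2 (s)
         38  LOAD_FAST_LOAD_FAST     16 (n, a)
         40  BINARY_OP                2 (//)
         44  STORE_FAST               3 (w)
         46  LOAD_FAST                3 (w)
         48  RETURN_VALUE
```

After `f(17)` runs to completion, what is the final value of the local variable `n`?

LOAD_FAST a → push 17. Stack: [17]
LOAD_CONST → push 9. Stack: [17, 9]
BINARY_OP | → 17 | 9 = 25. Stack: [25]
LOAD_CONST → push 7. Stack: [25, 7]
BINARY_OP // → 25 // 7 = 3. Stack: [3]
STORE_FAST n → n=3. Stack: []
LOAD_FAST a → push 17. Stack: [17]
LOAD_CONST → push 3. Stack: [17, 3]
BINARY_OP >> → 17 >> 3 = 2. Stack: [2]
STORE_FAST s → s=2. Stack: []
LOAD_FAST s → push 2. Stack: [2]
LOAD_CONST → push 3. Stack: [2, 3]
BINARY_OP << → 2 << 3 = 16. Stack: [16]
STORE_FAST s → s=16. Stack: []
LOAD_FAST_LOAD_FAST n,a → push 3,17. Stack: [3, 17]
BINARY_OP // → 3 // 17 = 0. Stack: [0]
STORE_FAST w → w=0. Stack: []
LOAD_FAST w → push 0. Stack: [0]
RETURN_VALUE → return 0.

3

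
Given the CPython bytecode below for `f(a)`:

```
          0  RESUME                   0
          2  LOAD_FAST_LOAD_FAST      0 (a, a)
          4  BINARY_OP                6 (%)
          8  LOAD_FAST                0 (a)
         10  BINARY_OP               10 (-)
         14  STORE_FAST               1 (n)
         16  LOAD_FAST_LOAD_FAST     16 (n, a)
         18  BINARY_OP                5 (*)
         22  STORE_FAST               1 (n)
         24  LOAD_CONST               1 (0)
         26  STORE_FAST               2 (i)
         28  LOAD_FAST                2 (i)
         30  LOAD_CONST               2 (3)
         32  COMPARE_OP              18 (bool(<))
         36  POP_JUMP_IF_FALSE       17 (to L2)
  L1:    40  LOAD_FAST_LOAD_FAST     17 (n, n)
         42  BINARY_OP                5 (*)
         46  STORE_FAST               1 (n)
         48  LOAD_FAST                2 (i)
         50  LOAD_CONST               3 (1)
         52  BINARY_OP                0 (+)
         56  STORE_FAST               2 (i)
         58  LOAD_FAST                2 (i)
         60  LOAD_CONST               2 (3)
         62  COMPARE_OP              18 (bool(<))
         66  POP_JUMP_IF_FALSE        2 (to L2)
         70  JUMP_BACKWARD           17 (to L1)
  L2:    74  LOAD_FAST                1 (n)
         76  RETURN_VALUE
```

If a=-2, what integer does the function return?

LOAD_FAST_LOAD_FAST a,a → push -2,-2. Stack: [-2, -2]
BINARY_OP % → -2 % -2 = 0. Stack: [0]
LOAD_FAST a → push -2. Stack: [0, -2]
BINARY_OP - → 0 - -2 = 2. Stack: [2]
STORE_FAST n → n=2. Stack: []
LOAD_FAST_LOAD_FAST n,a → push 2,-2. Stack: [2, -2]
BINARY_OP * → 2 * -2 = -4. Stack: [-4]
STORE_FAST n → n=-4. Stack: []
LOAD_CONST → push 0. Stack: [0]
STORE_FAST i → i=0. Stack: []
LOAD_FAST i → push 0. Stack: [0]
LOAD_CONST → push 3. Stack: [0, 3]
COMPARE_OP bool(<) → 0 vs 3 = True. Stack: [True]
POP_JUMP_IF_FALSE → pop True; no jump. Stack: []
LOAD_FAST_LOAD_FAST n,n → push -4,-4. Stack: [-4, -4]
BINARY_OP * → -4 * -4 = 16. Stack: [16]
STORE_FAST n → n=16. Stack: []
LOAD_FAST i → push 0. Stack: [0]
LOAD_CONST → push 1. Stack: [0, 1]
BINARY_OP + → 0 + 1 = 1. Stack: [1]
STORE_FAST i → i=1. Stack: []
LOAD_FAST i → push 1. Stack: [1]
LOAD_CONST → push 3. Stack: [1, 3]
COMPARE_OP bool(<) → 1 vs 3 = True. Stack: [True]
POP_JUMP_IF_FALSE → pop True; no jump. Stack: []
LOAD_FAST_LOAD_FAST n,n → push 16,16. Stack: [16, 16]
BINARY_OP * → 16 * 16 = 256. Stack: [256]
STORE_FAST n → n=256. Stack: []
LOAD_FAST i → push 1. Stack: [1]
LOAD_CONST → push 1. Stack: [1, 1]
BINARY_OP + → 1 + 1 = 2. Stack: [2]
STORE_FAST i → i=2. Stack: []
LOAD_FAST i → push 2. Stack: [2]
LOAD_CONST → push 3. Stack: [2, 3]
COMPARE_OP bool(<) → 2 vs 3 = True. Stack: [True]
POP_JUMP_IF_FALSE → pop True; no jump. Stack: []
LOAD_FAST_LOAD_FAST n,n → push 256,256. Stack: [256, 256]
BINARY_OP * → 256 * 256 = 65536. Stack: [65536]
STORE_FAST n → n=65536. Stack: []
LOAD_FAST i → push 2. Stack: [2]
LOAD_CONST → push 1. Stack: [2, 1]
BINARY_OP + → 2 + 1 = 3. Stack: [3]
STORE_FAST i → i=3. Stack: []
LOAD_FAST i → push 3. Stack: [3]
LOAD_CONST → push 3. Stack: [3, 3]
COMPARE_OP bool(<) → 3 vs 3 = False. Stack: [False]
POP_JUMP_IF_FALSE → pop False; jump. Stack: []
LOAD_FAST n → push 65536. Stack: [65536]
RETURN_VALUE → return 65536.

65536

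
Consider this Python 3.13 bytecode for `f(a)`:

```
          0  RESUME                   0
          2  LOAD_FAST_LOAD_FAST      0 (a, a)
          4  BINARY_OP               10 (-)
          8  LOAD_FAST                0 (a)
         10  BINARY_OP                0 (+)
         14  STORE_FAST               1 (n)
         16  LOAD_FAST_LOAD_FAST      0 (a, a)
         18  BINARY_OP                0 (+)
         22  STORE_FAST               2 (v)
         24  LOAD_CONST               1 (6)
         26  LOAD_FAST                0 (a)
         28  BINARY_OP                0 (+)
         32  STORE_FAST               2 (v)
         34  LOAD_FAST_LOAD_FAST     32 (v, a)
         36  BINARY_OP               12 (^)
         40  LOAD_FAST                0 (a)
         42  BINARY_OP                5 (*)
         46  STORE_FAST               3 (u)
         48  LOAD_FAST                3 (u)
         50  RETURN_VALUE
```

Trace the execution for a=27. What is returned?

1566

LOAD_FAST_LOAD_FAST a,a → push 27,27. Stack: [27, 27]
BINARY_OP - → 27 - 27 = 0. Stack: [0]
LOAD_FAST a → push 27. Stack: [0, 27]
BINARY_OP + → 0 + 27 = 27. Stack: [27]
STORE_FAST n → n=27. Stack: []
LOAD_FAST_LOAD_FAST a,a → push 27,27. Stack: [27, 27]
BINARY_OP + → 27 + 27 = 54. Stack: [54]
STORE_FAST v → v=54. Stack: []
LOAD_CONST → push 6. Stack: [6]
LOAD_FAST a → push 27. Stack: [6, 27]
BINARY_OP + → 6 + 27 = 33. Stack: [33]
STORE_FAST v → v=33. Stack: []
LOAD_FAST_LOAD_FAST v,a → push 33,27. Stack: [33, 27]
BINARY_OP ^ → 33 ^ 27 = 58. Stack: [58]
LOAD_FAST a → push 27. Stack: [58, 27]
BINARY_OP * → 58 * 27 = 1566. Stack: [1566]
STORE_FAST u → u=1566. Stack: []
LOAD_FAST u → push 1566. Stack: [1566]
RETURN_VALUE → return 1566.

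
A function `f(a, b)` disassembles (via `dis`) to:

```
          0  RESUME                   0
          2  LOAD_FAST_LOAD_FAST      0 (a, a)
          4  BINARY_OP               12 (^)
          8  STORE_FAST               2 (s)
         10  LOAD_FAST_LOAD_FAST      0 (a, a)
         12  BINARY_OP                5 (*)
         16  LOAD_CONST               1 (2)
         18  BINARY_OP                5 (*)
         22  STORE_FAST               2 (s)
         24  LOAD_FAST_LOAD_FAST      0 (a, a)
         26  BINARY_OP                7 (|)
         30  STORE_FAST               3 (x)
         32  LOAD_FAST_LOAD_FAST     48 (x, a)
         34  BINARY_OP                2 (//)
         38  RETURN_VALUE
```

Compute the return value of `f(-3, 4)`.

1

LOAD_FAST_LOAD_FAST a,a → push -3,-3. Stack: [-3, -3]
BINARY_OP ^ → -3 ^ -3 = 0. Stack: [0]
STORE_FAST s → s=0. Stack: []
LOAD_FAST_LOAD_FAST a,a → push -3,-3. Stack: [-3, -3]
BINARY_OP * → -3 * -3 = 9. Stack: [9]
LOAD_CONST → push 2. Stack: [9, 2]
BINARY_OP * → 9 * 2 = 18. Stack: [18]
STORE_FAST s → s=18. Stack: []
LOAD_FAST_LOAD_FAST a,a → push -3,-3. Stack: [-3, -3]
BINARY_OP | → -3 | -3 = -3. Stack: [-3]
STORE_FAST x → x=-3. Stack: []
LOAD_FAST_LOAD_FAST x,a → push -3,-3. Stack: [-3, -3]
BINARY_OP // → -3 // -3 = 1. Stack: [1]
RETURN_VALUE → return 1.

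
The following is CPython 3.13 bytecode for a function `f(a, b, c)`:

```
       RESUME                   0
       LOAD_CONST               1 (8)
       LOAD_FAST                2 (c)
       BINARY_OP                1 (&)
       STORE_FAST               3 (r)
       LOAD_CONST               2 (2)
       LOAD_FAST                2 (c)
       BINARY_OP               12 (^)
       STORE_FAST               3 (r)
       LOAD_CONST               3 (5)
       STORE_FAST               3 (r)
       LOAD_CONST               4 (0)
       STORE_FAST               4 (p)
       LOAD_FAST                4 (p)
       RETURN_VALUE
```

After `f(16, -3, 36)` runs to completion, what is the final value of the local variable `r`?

5

LOAD_CONST → push 8. Stack: [8]
LOAD_FAST c → push 36. Stack: [8, 36]
BINARY_OP & → 8 & 36 = 0. Stack: [0]
STORE_FAST r → r=0. Stack: []
LOAD_CONST → push 2. Stack: [2]
LOAD_FAST c → push 36. Stack: [2, 36]
BINARY_OP ^ → 2 ^ 36 = 38. Stack: [38]
STORE_FAST r → r=38. Stack: []
LOAD_CONST → push 5. Stack: [5]
STORE_FAST r → r=5. Stack: []
LOAD_CONST → push 0. Stack: [0]
STORE_FAST p → p=0. Stack: []
LOAD_FAST p → push 0. Stack: [0]
RETURN_VALUE → return 0.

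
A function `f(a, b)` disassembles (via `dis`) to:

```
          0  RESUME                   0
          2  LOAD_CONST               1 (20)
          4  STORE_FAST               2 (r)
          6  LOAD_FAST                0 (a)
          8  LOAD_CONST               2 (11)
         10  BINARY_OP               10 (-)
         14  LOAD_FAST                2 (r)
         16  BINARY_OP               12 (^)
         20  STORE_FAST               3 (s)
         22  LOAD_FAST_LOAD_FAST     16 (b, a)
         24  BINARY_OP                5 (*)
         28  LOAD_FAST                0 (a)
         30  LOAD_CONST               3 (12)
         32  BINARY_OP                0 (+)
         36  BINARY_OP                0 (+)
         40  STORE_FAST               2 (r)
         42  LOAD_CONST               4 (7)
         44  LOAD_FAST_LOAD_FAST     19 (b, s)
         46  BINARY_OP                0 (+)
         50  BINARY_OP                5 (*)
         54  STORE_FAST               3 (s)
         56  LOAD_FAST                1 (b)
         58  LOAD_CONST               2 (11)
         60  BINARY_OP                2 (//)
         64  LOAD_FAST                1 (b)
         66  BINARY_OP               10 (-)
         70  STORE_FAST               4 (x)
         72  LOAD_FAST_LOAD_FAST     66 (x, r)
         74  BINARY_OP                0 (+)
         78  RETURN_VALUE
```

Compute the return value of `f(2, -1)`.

LOAD_CONST → push 20. Stack: [20]
STORE_FAST r → r=20. Stack: []
LOAD_FAST a → push 2. Stack: [2]
LOAD_CONST → push 11. Stack: [2, 11]
BINARY_OP - → 2 - 11 = -9. Stack: [-9]
LOAD_FAST r → push 20. Stack: [-9, 20]
BINARY_OP ^ → -9 ^ 20 = -29. Stack: [-29]
STORE_FAST s → s=-29. Stack: []
LOAD_FAST_LOAD_FAST b,a → push -1,2. Stack: [-1, 2]
BINARY_OP * → -1 * 2 = -2. Stack: [-2]
LOAD_FAST a → push 2. Stack: [-2, 2]
LOAD_CONST → push 12. Stack: [-2, 2, 12]
BINARY_OP + → 2 + 12 = 14. Stack: [-2, 14]
BINARY_OP + → -2 + 14 = 12. Stack: [12]
STORE_FAST r → r=12. Stack: []
LOAD_CONST → push 7. Stack: [7]
LOAD_FAST_LOAD_FAST b,s → push -1,-29. Stack: [7, -1, -29]
BINARY_OP + → -1 + -29 = -30. Stack: [7, -30]
BINARY_OP * → 7 * -30 = -210. Stack: [-210]
STORE_FAST s → s=-210. Stack: []
LOAD_FAST b → push -1. Stack: [-1]
LOAD_CONST → push 11. Stack: [-1, 11]
BINARY_OP // → -1 // 11 = -1. Stack: [-1]
LOAD_FAST b → push -1. Stack: [-1, -1]
BINARY_OP - → -1 - -1 = 0. Stack: [0]
STORE_FAST x → x=0. Stack: []
LOAD_FAST_LOAD_FAST x,r → push 0,12. Stack: [0, 12]
BINARY_OP + → 0 + 12 = 12. Stack: [12]
RETURN_VALUE → return 12.

12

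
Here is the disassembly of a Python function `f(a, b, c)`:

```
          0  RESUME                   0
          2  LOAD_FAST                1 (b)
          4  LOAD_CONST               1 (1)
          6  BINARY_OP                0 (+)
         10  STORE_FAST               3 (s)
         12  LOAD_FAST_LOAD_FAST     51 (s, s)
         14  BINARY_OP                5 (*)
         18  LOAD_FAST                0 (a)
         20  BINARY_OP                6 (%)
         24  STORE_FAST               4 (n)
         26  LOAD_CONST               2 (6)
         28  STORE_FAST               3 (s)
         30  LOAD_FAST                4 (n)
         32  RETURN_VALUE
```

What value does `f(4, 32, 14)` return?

1

LOAD_FAST b → push 32. Stack: [32]
LOAD_CONST → push 1. Stack: [32, 1]
BINARY_OP + → 32 + 1 = 33. Stack: [33]
STORE_FAST s → s=33. Stack: []
LOAD_FAST_LOAD_FAST s,s → push 33,33. Stack: [33, 33]
BINARY_OP * → 33 * 33 = 1089. Stack: [1089]
LOAD_FAST a → push 4. Stack: [1089, 4]
BINARY_OP % → 1089 % 4 = 1. Stack: [1]
STORE_FAST n → n=1. Stack: []
LOAD_CONST → push 6. Stack: [6]
STORE_FAST s → s=6. Stack: []
LOAD_FAST n → push 1. Stack: [1]
RETURN_VALUE → return 1.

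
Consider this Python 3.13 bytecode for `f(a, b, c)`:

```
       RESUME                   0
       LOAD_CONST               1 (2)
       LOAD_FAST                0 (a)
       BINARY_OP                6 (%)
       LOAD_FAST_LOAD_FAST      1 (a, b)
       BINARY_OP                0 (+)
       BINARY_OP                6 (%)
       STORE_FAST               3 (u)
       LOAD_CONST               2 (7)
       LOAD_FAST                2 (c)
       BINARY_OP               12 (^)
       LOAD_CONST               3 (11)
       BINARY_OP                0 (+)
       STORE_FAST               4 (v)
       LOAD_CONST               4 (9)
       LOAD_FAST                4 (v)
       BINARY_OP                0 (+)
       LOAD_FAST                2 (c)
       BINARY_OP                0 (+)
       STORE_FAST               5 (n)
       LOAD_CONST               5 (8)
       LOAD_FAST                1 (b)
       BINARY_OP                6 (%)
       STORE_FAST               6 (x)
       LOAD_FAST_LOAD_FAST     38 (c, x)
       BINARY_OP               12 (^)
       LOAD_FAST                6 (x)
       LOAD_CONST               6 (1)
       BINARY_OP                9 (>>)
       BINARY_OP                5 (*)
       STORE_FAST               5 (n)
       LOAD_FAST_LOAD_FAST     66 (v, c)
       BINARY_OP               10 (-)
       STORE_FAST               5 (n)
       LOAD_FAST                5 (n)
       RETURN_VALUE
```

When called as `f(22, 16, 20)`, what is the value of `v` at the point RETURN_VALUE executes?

LOAD_CONST → push 2. Stack: [2]
LOAD_FAST a → push 22. Stack: [2, 22]
BINARY_OP % → 2 % 22 = 2. Stack: [2]
LOAD_FAST_LOAD_FAST a,b → push 22,16. Stack: [2, 22, 16]
BINARY_OP + → 22 + 16 = 38. Stack: [2, 38]
BINARY_OP % → 2 % 38 = 2. Stack: [2]
STORE_FAST u → u=2. Stack: []
LOAD_CONST → push 7. Stack: [7]
LOAD_FAST c → push 20. Stack: [7, 20]
BINARY_OP ^ → 7 ^ 20 = 19. Stack: [19]
LOAD_CONST → push 11. Stack: [19, 11]
BINARY_OP + → 19 + 11 = 30. Stack: [30]
STORE_FAST v → v=30. Stack: []
LOAD_CONST → push 9. Stack: [9]
LOAD_FAST v → push 30. Stack: [9, 30]
BINARY_OP + → 9 + 30 = 39. Stack: [39]
LOAD_FAST c → push 20. Stack: [39, 20]
BINARY_OP + → 39 + 20 = 59. Stack: [59]
STORE_FAST n → n=59. Stack: []
LOAD_CONST → push 8. Stack: [8]
LOAD_FAST b → push 16. Stack: [8, 16]
BINARY_OP % → 8 % 16 = 8. Stack: [8]
STORE_FAST x → x=8. Stack: []
LOAD_FAST_LOAD_FAST c,x → push 20,8. Stack: [20, 8]
BINARY_OP ^ → 20 ^ 8 = 28. Stack: [28]
LOAD_FAST x → push 8. Stack: [28, 8]
LOAD_CONST → push 1. Stack: [28, 8, 1]
BINARY_OP >> → 8 >> 1 = 4. Stack: [28, 4]
BINARY_OP * → 28 * 4 = 112. Stack: [112]
STORE_FAST n → n=112. Stack: []
LOAD_FAST_LOAD_FAST v,c → push 30,20. Stack: [30, 20]
BINARY_OP - → 30 - 20 = 10. Stack: [10]
STORE_FAST n → n=10. Stack: []
LOAD_FAST n → push 10. Stack: [10]
RETURN_VALUE → return 10.

30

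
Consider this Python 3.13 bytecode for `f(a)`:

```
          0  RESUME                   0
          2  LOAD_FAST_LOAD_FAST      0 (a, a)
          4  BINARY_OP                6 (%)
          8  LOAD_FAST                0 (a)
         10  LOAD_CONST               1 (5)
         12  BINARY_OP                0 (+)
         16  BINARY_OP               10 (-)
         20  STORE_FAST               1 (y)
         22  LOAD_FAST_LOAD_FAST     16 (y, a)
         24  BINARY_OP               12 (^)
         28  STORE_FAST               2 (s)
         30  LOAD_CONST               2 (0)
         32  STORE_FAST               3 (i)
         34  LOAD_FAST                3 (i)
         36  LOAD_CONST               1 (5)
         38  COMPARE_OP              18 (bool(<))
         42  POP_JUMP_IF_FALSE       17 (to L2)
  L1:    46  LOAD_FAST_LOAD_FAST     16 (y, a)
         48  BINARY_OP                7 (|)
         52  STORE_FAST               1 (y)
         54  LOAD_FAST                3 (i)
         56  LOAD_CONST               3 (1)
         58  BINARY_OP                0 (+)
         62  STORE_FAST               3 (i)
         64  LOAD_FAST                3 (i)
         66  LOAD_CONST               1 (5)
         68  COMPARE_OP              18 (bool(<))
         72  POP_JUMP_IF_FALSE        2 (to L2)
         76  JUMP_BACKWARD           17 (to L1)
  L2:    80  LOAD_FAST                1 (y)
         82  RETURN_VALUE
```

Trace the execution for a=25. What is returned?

LOAD_FAST_LOAD_FAST a,a → push 25,25
BINARY_OP % → 25 % 25 = 0
LOAD_FAST a → push 25
LOAD_CONST → push 5
BINARY_OP + → 25 + 5 = 30
BINARY_OP - → 0 - 30 = -30
STORE_FAST y → y=-30
LOAD_FAST_LOAD_FAST y,a → push -30,25
BINARY_OP ^ → -30 ^ 25 = -5
STORE_FAST s → s=-5
LOAD_CONST → push 0
STORE_FAST i → i=0
LOAD_FAST i → push 0
LOAD_CONST → push 5
COMPARE_OP bool(<) → 0 vs 5 = True
POP_JUMP_IF_FALSE → pop True; no jump
LOAD_FAST_LOAD_FAST y,a → push -30,25
BINARY_OP | → -30 | 25 = -5
STORE_FAST y → y=-5
LOAD_FAST i → push 0
LOAD_CONST → push 1
BINARY_OP + → 0 + 1 = 1
STORE_FAST i → i=1
LOAD_FAST i → push 1
LOAD_CONST → push 5
COMPARE_OP bool(<) → 1 vs 5 = True
POP_JUMP_IF_FALSE → pop True; no jump
LOAD_FAST_LOAD_FAST y,a → push -5,25
BINARY_OP | → -5 | 25 = -5
STORE_FAST y → y=-5
LOAD_FAST i → push 1
LOAD_CONST → push 1
BINARY_OP + → 1 + 1 = 2
STORE_FAST i → i=2
LOAD_FAST i → push 2
LOAD_CONST → push 5
COMPARE_OP bool(<) → 2 vs 5 = True
POP_JUMP_IF_FALSE → pop True; no jump
LOAD_FAST_LOAD_FAST y,a → push -5,25
BINARY_OP | → -5 | 25 = -5
STORE_FAST y → y=-5
LOAD_FAST i → push 2
LOAD_CONST → push 1
BINARY_OP + → 2 + 1 = 3
STORE_FAST i → i=3
LOAD_FAST i → push 3
LOAD_CONST → push 5
COMPARE_OP bool(<) → 3 vs 5 = True
POP_JUMP_IF_FALSE → pop True; no jump
LOAD_FAST_LOAD_FAST y,a → push -5,25
BINARY_OP | → -5 | 25 = -5
STORE_FAST y → y=-5
LOAD_FAST i → push 3
LOAD_CONST → push 1
BINARY_OP + → 3 + 1 = 4
STORE_FAST i → i=4
LOAD_FAST i → push 4
LOAD_CONST → push 5
COMPARE_OP bool(<) → 4 vs 5 = True
POP_JUMP_IF_FALSE → pop True; no jump
LOAD_FAST_LOAD_FAST y,a → push -5,25
BINARY_OP | → -5 | 25 = -5
STORE_FAST y → y=-5
LOAD_FAST i → push 4
LOAD_CONST → push 1
BINARY_OP + → 4 + 1 = 5
STORE_FAST i → i=5
LOAD_FAST i → push 5
LOAD_CONST → push 5
COMPARE_OP bool(<) → 5 vs 5 = False
POP_JUMP_IF_FALSE → pop False; jump
LOAD_FAST y → push -5
RETURN_VALUE → return -5.

-5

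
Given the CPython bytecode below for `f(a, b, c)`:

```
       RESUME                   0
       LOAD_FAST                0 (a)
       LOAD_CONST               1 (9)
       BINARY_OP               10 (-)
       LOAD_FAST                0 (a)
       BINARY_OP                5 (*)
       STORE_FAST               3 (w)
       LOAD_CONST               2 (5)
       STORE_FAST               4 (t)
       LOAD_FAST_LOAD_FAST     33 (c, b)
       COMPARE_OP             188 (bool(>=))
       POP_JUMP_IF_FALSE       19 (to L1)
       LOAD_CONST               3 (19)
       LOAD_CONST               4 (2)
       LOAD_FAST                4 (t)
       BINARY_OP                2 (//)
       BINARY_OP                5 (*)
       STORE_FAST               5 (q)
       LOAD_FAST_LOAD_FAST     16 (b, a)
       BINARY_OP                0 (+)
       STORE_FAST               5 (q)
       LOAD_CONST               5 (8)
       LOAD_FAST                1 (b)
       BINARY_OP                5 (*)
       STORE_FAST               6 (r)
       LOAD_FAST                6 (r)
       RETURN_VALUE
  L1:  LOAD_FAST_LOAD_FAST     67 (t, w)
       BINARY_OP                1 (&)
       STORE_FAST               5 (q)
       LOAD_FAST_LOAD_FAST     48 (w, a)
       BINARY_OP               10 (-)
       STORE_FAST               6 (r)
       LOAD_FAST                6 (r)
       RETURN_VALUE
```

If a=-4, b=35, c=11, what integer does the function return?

56

LOAD_FAST a → push -4. Stack: [-4]
LOAD_CONST → push 9. Stack: [-4, 9]
BINARY_OP - → -4 - 9 = -13. Stack: [-13]
LOAD_FAST a → push -4. Stack: [-13, -4]
BINARY_OP * → -13 * -4 = 52. Stack: [52]
STORE_FAST w → w=52. Stack: []
LOAD_CONST → push 5. Stack: [5]
STORE_FAST t → t=5. Stack: []
LOAD_FAST_LOAD_FAST c,b → push 11,35. Stack: [11, 35]
COMPARE_OP bool(>=) → 11 vs 35 = False. Stack: [False]
POP_JUMP_IF_FALSE → pop False; jump. Stack: []
LOAD_FAST_LOAD_FAST t,w → push 5,52. Stack: [5, 52]
BINARY_OP & → 5 & 52 = 4. Stack: [4]
STORE_FAST q → q=4. Stack: []
LOAD_FAST_LOAD_FAST w,a → push 52,-4. Stack: [52, -4]
BINARY_OP - → 52 - -4 = 56. Stack: [56]
STORE_FAST r → r=56. Stack: []
LOAD_FAST r → push 56. Stack: [56]
RETURN_VALUE → return 56.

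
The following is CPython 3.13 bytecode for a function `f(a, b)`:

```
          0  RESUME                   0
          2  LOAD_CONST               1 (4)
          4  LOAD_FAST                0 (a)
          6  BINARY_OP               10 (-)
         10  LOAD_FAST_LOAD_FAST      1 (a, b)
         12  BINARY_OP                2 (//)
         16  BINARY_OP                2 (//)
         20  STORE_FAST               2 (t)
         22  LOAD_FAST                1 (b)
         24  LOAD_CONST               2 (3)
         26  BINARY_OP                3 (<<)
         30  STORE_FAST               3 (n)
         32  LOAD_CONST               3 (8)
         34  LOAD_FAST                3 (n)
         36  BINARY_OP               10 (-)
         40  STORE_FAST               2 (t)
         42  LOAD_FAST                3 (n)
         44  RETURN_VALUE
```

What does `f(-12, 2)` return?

16

LOAD_CONST → push 4. Stack: [4]
LOAD_FAST a → push -12. Stack: [4, -12]
BINARY_OP - → 4 - -12 = 16. Stack: [16]
LOAD_FAST_LOAD_FAST a,b → push -12,2. Stack: [16, -12, 2]
BINARY_OP // → -12 // 2 = -6. Stack: [16, -6]
BINARY_OP // → 16 // -6 = -3. Stack: [-3]
STORE_FAST t → t=-3. Stack: []
LOAD_FAST b → push 2. Stack: [2]
LOAD_CONST → push 3. Stack: [2, 3]
BINARY_OP << → 2 << 3 = 16. Stack: [16]
STORE_FAST n → n=16. Stack: []
LOAD_CONST → push 8. Stack: [8]
LOAD_FAST n → push 16. Stack: [8, 16]
BINARY_OP - → 8 - 16 = -8. Stack: [-8]
STORE_FAST t → t=-8. Stack: []
LOAD_FAST n → push 16. Stack: [16]
RETURN_VALUE → return 16.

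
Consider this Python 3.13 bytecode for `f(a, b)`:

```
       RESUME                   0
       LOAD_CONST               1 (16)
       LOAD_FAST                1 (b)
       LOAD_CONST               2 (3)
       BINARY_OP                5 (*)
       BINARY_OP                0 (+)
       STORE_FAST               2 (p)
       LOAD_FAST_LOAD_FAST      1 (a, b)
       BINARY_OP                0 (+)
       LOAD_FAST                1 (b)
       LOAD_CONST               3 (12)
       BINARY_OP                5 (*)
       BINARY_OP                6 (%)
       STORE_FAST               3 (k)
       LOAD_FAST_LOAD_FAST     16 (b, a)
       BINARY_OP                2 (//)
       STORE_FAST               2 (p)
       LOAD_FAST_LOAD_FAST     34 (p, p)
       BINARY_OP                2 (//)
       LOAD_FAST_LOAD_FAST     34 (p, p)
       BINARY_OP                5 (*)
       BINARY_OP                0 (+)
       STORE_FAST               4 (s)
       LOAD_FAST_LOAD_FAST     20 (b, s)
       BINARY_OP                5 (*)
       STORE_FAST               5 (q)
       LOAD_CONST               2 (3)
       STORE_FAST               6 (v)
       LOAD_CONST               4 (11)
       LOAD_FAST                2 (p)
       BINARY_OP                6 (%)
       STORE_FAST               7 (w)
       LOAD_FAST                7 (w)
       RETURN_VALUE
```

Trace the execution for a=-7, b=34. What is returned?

-4

LOAD_CONST → push 16. Stack: [16]
LOAD_FAST b → push 34. Stack: [16, 34]
LOAD_CONST → push 3. Stack: [16, 34, 3]
BINARY_OP * → 34 * 3 = 102. Stack: [16, 102]
BINARY_OP + → 16 + 102 = 118. Stack: [118]
STORE_FAST p → p=118. Stack: []
LOAD_FAST_LOAD_FAST a,b → push -7,34. Stack: [-7, 34]
BINARY_OP + → -7 + 34 = 27. Stack: [27]
LOAD_FAST b → push 34. Stack: [27, 34]
LOAD_CONST → push 12. Stack: [27, 34, 12]
BINARY_OP * → 34 * 12 = 408. Stack: [27, 408]
BINARY_OP % → 27 % 408 = 27. Stack: [27]
STORE_FAST k → k=27. Stack: []
LOAD_FAST_LOAD_FAST b,a → push 34,-7. Stack: [34, -7]
BINARY_OP // → 34 // -7 = -5. Stack: [-5]
STORE_FAST p → p=-5. Stack: []
LOAD_FAST_LOAD_FAST p,p → push -5,-5. Stack: [-5, -5]
BINARY_OP // → -5 // -5 = 1. Stack: [1]
LOAD_FAST_LOAD_FAST p,p → push -5,-5. Stack: [1, -5, -5]
BINARY_OP * → -5 * -5 = 25. Stack: [1, 25]
BINARY_OP + → 1 + 25 = 26. Stack: [26]
STORE_FAST s → s=26. Stack: []
LOAD_FAST_LOAD_FAST b,s → push 34,26. Stack: [34, 26]
BINARY_OP * → 34 * 26 = 884. Stack: [884]
STORE_FAST q → q=884. Stack: []
LOAD_CONST → push 3. Stack: [3]
STORE_FAST v → v=3. Stack: []
LOAD_CONST → push 11. Stack: [11]
LOAD_FAST p → push -5. Stack: [11, -5]
BINARY_OP % → 11 % -5 = -4. Stack: [-4]
STORE_FAST w → w=-4. Stack: []
LOAD_FAST w → push -4. Stack: [-4]
RETURN_VALUE → return -4.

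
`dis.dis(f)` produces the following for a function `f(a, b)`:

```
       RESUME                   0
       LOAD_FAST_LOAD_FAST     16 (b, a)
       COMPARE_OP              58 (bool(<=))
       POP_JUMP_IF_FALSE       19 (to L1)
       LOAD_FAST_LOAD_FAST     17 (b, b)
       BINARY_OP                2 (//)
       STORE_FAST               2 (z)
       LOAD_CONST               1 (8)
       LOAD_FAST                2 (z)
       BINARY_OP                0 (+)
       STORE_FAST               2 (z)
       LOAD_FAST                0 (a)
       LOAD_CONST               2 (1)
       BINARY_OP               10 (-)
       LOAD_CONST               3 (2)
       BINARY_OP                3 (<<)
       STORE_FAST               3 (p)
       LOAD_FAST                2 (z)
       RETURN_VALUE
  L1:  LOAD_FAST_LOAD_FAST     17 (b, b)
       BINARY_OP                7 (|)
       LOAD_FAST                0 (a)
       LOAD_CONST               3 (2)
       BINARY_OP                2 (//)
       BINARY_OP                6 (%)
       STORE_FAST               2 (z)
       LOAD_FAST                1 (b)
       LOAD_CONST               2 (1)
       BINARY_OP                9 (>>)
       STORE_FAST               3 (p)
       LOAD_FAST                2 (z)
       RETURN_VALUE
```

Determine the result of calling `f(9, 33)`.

LOAD_FAST_LOAD_FAST b,a → push 33,9. Stack: [33, 9]
COMPARE_OP bool(<=) → 33 vs 9 = False. Stack: [False]
POP_JUMP_IF_FALSE → pop False; jump. Stack: []
LOAD_FAST_LOAD_FAST b,b → push 33,33. Stack: [33, 33]
BINARY_OP | → 33 | 33 = 33. Stack: [33]
LOAD_FAST a → push 9. Stack: [33, 9]
LOAD_CONST → push 2. Stack: [33, 9, 2]
BINARY_OP // → 9 // 2 = 4. Stack: [33, 4]
BINARY_OP % → 33 % 4 = 1. Stack: [1]
STORE_FAST z → z=1. Stack: []
LOAD_FAST b → push 33. Stack: [33]
LOAD_CONST → push 1. Stack: [33, 1]
BINARY_OP >> → 33 >> 1 = 16. Stack: [16]
STORE_FAST p → p=16. Stack: []
LOAD_FAST z → push 1. Stack: [1]
RETURN_VALUE → return 1.

1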